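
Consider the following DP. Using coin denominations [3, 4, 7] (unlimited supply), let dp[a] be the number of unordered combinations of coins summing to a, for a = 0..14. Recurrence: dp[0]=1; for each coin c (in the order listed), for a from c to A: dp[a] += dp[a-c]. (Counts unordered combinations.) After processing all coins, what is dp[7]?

2

after  coin     0     1     2     3     4     5     6     7     8     9    10    11    12    13    14
          3     1     0     0     1     0     0     1     0     0     1     0     0     1     0     0
          4     1     0     0     1     1     0     1     1     1     1     1     1     2     1     1
          7     1     0     0     1     1     0     1     2     1     1     2     2     2     2     3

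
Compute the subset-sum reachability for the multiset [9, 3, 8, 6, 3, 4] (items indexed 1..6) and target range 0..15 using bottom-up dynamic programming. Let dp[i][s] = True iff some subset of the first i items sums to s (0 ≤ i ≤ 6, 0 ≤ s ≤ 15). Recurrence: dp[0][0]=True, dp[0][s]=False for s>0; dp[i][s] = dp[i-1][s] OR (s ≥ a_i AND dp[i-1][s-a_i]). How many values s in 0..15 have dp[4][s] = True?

i\s   0   1   2   3   4   5   6   7   8   9  10  11  12  13  14  15
  0   T   F   F   F   F   F   F   F   F   F   F   F   F   F   F   F
  1   T   F   F   F   F   F   F   F   F   T   F   F   F   F   F   F
  2   T   F   F   T   F   F   F   F   F   T   F   F   T   F   F   F
  3   T   F   F   T   F   F   F   F   T   T   F   T   T   F   F   F
  4   T   F   F   T   F   F   T   F   T   T   F   T   T   F   T   T
  5   T   F   F   T   F   F   T   F   T   T   F   T   T   F   T   T
  6   T   F   F   T   T   F   T   T   T   T   T   T   T   T   T   T

9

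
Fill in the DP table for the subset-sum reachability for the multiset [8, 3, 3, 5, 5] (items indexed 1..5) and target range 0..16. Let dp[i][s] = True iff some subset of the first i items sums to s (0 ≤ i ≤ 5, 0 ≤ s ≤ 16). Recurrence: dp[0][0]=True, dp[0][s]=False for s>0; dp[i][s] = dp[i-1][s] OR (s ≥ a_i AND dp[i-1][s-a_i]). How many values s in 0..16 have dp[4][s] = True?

9

i\s   0   1   2   3   4   5   6   7   8   9  10  11  12  13  14  15  16
  0   T   F   F   F   F   F   F   F   F   F   F   F   F   F   F   F   F
  1   T   F   F   F   F   F   F   F   T   F   F   F   F   F   F   F   F
  2   T   F   F   T   F   F   F   F   T   F   F   T   F   F   F   F   F
  3   T   F   F   T   F   F   T   F   T   F   F   T   F   F   T   F   F
  4   T   F   F   T   F   T   T   F   T   F   F   T   F   T   T   F   T
  5   T   F   F   T   F   T   T   F   T   F   T   T   F   T   T   F   T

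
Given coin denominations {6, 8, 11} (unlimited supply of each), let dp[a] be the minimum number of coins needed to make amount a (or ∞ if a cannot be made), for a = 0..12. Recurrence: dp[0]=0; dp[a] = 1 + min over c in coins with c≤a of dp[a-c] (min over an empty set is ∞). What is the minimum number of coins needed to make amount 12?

2

 a  0  1  2  3  4  5  6  7  8  9 10 11 12
dp  0  -  -  -  -  -  1  -  1  -  -  1  2
(- denotes ∞ / unreachable)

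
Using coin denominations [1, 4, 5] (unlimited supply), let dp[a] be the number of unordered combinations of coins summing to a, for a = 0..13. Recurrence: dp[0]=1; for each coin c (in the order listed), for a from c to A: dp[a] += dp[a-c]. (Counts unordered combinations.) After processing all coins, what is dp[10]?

6

after  coin     0     1     2     3     4     5     6     7     8     9    10    11    12    13
          1     1     1     1     1     1     1     1     1     1     1     1     1     1     1
          4     1     1     1     1     2     2     2     2     3     3     3     3     4     4
          5     1     1     1     1     2     3     3     3     4     5     6     6     7     8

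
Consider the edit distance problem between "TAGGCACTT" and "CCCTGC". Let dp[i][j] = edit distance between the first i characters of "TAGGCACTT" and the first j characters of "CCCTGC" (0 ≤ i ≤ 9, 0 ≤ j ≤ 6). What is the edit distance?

7

   ''  C  C  C  T  G  C
''  0  1  2  3  4  5  6
 T  1  1  2  3  3  4  5
 A  2  2  2  3  4  4  5
 G  3  3  3  3  4  4  5
 G  4  4  4  4  4  4  5
 C  5  4  4  4  5  5  4
 A  6  5  5  5  5  6  5
 C  7  6  5  5  6  6  6
 T  8  7  6  6  5  6  7
 T  9  8  7  7  6  6  7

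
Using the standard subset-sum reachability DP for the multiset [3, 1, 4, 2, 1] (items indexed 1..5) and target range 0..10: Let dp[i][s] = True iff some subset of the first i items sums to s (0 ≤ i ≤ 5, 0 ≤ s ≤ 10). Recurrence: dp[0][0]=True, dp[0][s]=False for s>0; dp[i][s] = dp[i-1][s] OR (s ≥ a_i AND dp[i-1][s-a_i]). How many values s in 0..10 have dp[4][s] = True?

11

i\s   0   1   2   3   4   5   6   7   8   9  10
  0   T   F   F   F   F   F   F   F   F   F   F
  1   T   F   F   T   F   F   F   F   F   F   F
  2   T   T   F   T   T   F   F   F   F   F   F
  3   T   T   F   T   T   T   F   T   T   F   F
  4   T   T   T   T   T   T   T   T   T   T   T
  5   T   T   T   T   T   T   T   T   T   T   T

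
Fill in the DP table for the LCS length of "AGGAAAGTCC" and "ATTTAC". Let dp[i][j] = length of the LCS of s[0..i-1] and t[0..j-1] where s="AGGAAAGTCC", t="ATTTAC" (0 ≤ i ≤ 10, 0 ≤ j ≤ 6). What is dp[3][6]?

   ''  A  T  T  T  A  C
''  0  0  0  0  0  0  0
 A  0  1  1  1  1  1  1
 G  0  1  1  1  1  1  1
 G  0  1  1  1  1  1  1
 A  0  1  1  1  1  2  2
 A  0  1  1  1  1  2  2
 A  0  1  1  1  1  2  2
 G  0  1  1  1  1  2  2
 T  0  1  2  2  2  2  2
 C  0  1  2  2  2  2  3
 C  0  1  2  2  2  2  3

1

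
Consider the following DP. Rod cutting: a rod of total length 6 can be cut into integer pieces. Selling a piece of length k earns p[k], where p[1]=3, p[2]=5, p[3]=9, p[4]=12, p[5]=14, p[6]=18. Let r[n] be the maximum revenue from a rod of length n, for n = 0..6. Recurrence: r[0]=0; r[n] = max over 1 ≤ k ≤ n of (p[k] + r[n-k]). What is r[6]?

   n    0    1    2    3    4    5    6
r[n]    0    3    6    9   12   15   18

18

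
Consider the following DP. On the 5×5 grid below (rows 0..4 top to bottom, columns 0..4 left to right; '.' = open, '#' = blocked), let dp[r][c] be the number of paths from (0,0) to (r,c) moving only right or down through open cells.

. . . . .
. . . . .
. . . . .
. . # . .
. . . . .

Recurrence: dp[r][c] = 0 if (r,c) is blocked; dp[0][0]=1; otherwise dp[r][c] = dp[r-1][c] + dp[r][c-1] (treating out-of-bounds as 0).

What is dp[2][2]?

r\c   0   1   2   3   4
  0   1   1   1   1   1
  1   1   2   3   4   5
  2   1   3   6  10  15
  3   1   4   0  10  25
  4   1   5   5  15  40

6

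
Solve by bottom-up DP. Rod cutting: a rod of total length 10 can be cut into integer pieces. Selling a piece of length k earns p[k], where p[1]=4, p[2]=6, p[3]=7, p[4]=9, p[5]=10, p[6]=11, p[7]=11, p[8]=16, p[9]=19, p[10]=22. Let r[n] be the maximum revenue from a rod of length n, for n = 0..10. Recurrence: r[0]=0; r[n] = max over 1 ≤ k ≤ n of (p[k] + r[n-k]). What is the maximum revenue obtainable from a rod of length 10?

   n    0    1    2    3    4    5    6    7    8    9   10
r[n]    0    4    8   12   16   20   24   28   32   36   40

40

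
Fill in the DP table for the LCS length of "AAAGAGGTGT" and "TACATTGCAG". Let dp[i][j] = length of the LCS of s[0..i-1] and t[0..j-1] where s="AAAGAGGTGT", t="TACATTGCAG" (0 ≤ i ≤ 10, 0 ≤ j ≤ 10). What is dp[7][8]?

3

   ''  T  A  C  A  T  T  G  C  A  G
''  0  0  0  0  0  0  0  0  0  0  0
 A  0  0  1  1  1  1  1  1  1  1  1
 A  0  0  1  1  2  2  2  2  2  2  2
 A  0  0  1  1  2  2  2  2  2  3  3
 G  0  0  1  1  2  2  2  3  3  3  4
 A  0  0  1  1  2  2  2  3  3  4  4
 G  0  0  1  1  2  2  2  3  3  4  5
 G  0  0  1  1  2  2  2  3  3  4  5
 T  0  1  1  1  2  3  3  3  3  4  5
 G  0  1  1  1  2  3  3  4  4  4  5
 T  0  1  1  1  2  3  4  4  4  4  5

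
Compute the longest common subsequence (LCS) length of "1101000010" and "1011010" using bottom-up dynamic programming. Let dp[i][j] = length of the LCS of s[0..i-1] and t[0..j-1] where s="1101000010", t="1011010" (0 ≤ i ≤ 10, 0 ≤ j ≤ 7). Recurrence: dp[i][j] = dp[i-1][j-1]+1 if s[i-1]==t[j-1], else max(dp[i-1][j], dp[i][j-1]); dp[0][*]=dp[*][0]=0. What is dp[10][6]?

   ''  1  0  1  1  0  1  0
''  0  0  0  0  0  0  0  0
 1  0  1  1  1  1  1  1  1
 1  0  1  1  2  2  2  2  2
 0  0  1  2  2  2  3  3  3
 1  0  1  2  3  3  3  4  4
 0  0  1  2  3  3  4  4  5
 0  0  1  2  3  3  4  4  5
 0  0  1  2  3  3  4  4  5
 0  0  1  2  3  3  4  4  5
 1  0  1  2  3  4  4  5  5
 0  0  1  2  3  4  5  5  6

5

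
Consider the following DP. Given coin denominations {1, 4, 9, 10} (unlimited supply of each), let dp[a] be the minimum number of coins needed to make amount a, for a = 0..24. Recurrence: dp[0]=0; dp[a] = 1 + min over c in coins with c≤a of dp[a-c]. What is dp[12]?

 a  0  1  2  3  4  5  6  7  8  9 10 11 12 13 14 15 16 17 18 19 20 21 22 23 24
dp  0  1  2  3  1  2  3  4  2  1  1  2  3  2  2  3  4  3  2  2  2  3  3  3  3

3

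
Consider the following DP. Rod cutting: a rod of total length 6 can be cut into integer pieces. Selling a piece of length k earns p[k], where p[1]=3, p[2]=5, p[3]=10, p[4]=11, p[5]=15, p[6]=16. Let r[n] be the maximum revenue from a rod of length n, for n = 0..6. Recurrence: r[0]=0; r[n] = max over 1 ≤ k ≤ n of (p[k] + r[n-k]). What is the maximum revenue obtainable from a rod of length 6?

   n    0    1    2    3    4    5    6
r[n]    0    3    6   10   13   16   20

20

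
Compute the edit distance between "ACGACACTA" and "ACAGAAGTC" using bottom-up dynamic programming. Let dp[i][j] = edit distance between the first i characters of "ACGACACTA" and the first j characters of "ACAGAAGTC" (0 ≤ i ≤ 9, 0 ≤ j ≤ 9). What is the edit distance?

   ''  A  C  A  G  A  A  G  T  C
''  0  1  2  3  4  5  6  7  8  9
 A  1  0  1  2  3  4  5  6  7  8
 C  2  1  0  1  2  3  4  5  6  7
 G  3  2  1  1  1  2  3  4  5  6
 A  4  3  2  1  2  1  2  3  4  5
 C  5  4  3  2  2  2  2  3  4  4
 A  6  5  4  3  3  2  2  3  4  5
 C  7  6  5  4  4  3  3  3  4  4
 T  8  7  6  5  5  4  4  4  3  4
 A  9  8  7  6  6  5  4  5  4  4

4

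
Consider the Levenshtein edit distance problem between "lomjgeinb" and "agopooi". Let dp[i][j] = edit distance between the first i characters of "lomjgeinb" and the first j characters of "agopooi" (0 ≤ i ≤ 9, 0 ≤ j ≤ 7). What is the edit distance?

8

   ''  a  g  o  p  o  o  i
''  0  1  2  3  4  5  6  7
 l  1  1  2  3  4  5  6  7
 o  2  2  2  2  3  4  5  6
 m  3  3  3  3  3  4  5  6
 j  4  4  4  4  4  4  5  6
 g  5  5  4  5  5  5  5  6
 e  6  6  5  5  6  6  6  6
 i  7  7  6  6  6  7  7  6
 n  8  8  7  7  7  7  8  7
 b  9  9  8  8  8  8  8  8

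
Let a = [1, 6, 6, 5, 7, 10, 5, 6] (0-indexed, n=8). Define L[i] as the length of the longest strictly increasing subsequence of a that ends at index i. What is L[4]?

   i    0    1    2    3    4    5    6    7
a[i]    1    6    6    5    7   10    5    6
L[i]    1    2    2    2    3    4    2    3

3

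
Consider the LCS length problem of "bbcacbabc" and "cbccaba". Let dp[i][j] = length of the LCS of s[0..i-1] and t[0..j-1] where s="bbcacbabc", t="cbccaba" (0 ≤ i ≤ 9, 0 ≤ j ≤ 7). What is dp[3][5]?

2

   ''  c  b  c  c  a  b  a
''  0  0  0  0  0  0  0  0
 b  0  0  1  1  1  1  1  1
 b  0  0  1  1  1  1  2  2
 c  0  1  1  2  2  2  2  2
 a  0  1  1  2  2  3  3  3
 c  0  1  1  2  3  3  3  3
 b  0  1  2  2  3  3  4  4
 a  0  1  2  2  3  4  4  5
 b  0  1  2  2  3  4  5  5
 c  0  1  2  3  3  4  5  5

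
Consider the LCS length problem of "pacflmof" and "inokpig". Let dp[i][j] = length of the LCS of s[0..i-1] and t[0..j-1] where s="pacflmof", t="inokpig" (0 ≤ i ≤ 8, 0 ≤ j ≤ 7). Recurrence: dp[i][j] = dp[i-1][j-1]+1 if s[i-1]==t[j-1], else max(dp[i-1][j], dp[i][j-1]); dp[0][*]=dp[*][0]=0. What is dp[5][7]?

   ''  i  n  o  k  p  i  g
''  0  0  0  0  0  0  0  0
 p  0  0  0  0  0  1  1  1
 a  0  0  0  0  0  1  1  1
 c  0  0  0  0  0  1  1  1
 f  0  0  0  0  0  1  1  1
 l  0  0  0  0  0  1  1  1
 m  0  0  0  0  0  1  1  1
 o  0  0  0  1  1  1  1  1
 f  0  0  0  1  1  1  1  1

1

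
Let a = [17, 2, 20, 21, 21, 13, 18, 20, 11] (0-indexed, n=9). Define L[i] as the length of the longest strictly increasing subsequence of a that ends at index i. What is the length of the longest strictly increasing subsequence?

   i    0    1    2    3    4    5    6    7    8
a[i]   17    2   20   21   21   13   18   20   11
L[i]    1    1    2    3    3    2    3    4    2

4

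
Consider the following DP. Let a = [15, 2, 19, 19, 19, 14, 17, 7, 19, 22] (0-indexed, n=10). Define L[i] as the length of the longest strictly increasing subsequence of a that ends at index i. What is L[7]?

   i    0    1    2    3    4    5    6    7    8    9
a[i]   15    2   19   19   19   14   17    7   19   22
L[i]    1    1    2    2    2    2    3    2    4    5

2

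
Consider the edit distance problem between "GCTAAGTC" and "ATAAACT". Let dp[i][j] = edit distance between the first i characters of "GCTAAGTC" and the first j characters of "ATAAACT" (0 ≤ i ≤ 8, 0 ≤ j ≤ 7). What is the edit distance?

5

   ''  A  T  A  A  A  C  T
''  0  1  2  3  4  5  6  7
 G  1  1  2  3  4  5  6  7
 C  2  2  2  3  4  5  5  6
 T  3  3  2  3  4  5  6  5
 A  4  3  3  2  3  4  5  6
 A  5  4  4  3  2  3  4  5
 G  6  5  5  4  3  3  4  5
 T  7  6  5  5  4  4  4  4
 C  8  7  6  6  5  5  4  5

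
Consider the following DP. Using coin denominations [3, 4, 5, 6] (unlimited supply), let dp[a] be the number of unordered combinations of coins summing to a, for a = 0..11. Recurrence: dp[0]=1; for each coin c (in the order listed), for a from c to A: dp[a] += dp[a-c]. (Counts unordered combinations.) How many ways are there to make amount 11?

after  coin     0     1     2     3     4     5     6     7     8     9    10    11
          3     1     0     0     1     0     0     1     0     0     1     0     0
          4     1     0     0     1     1     0     1     1     1     1     1     1
          5     1     0     0     1     1     1     1     1     2     2     2     2
          6     1     0     0     1     1     1     2     1     2     3     3     3

3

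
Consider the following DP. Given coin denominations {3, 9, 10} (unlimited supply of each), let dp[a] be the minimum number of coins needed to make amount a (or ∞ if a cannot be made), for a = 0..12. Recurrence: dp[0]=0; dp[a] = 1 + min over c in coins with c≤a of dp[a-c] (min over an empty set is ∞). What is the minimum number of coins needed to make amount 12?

 a  0  1  2  3  4  5  6  7  8  9 10 11 12
dp  0  -  -  1  -  -  2  -  -  1  1  -  2
(- denotes ∞ / unreachable)

2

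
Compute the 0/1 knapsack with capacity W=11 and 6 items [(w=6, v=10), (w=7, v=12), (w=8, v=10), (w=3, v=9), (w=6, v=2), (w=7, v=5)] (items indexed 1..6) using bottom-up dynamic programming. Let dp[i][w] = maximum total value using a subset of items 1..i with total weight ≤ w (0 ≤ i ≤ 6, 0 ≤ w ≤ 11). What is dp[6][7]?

i\w   0   1   2   3   4   5   6   7   8   9  10  11
  0   0   0   0   0   0   0   0   0   0   0   0   0
  1   0   0   0   0   0   0  10  10  10  10  10  10
  2   0   0   0   0   0   0  10  12  12  12  12  12
  3   0   0   0   0   0   0  10  12  12  12  12  12
  4   0   0   0   9   9   9  10  12  12  19  21  21
  5   0   0   0   9   9   9  10  12  12  19  21  21
  6   0   0   0   9   9   9  10  12  12  19  21  21

12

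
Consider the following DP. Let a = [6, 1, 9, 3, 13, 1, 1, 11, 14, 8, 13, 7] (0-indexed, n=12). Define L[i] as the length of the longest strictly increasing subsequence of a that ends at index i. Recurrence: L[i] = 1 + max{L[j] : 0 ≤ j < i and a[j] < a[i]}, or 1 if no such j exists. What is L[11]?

3

   i    0    1    2    3    4    5    6    7    8    9   10   11
a[i]    6    1    9    3   13    1    1   11   14    8   13    7
L[i]    1    1    2    2    3    1    1    3    4    3    4    3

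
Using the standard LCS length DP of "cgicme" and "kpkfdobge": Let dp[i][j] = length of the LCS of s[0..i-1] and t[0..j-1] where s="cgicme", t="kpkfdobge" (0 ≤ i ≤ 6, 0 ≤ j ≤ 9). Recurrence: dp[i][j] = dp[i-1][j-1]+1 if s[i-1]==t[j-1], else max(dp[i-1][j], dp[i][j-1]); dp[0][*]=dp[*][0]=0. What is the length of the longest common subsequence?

2

   ''  k  p  k  f  d  o  b  g  e
''  0  0  0  0  0  0  0  0  0  0
 c  0  0  0  0  0  0  0  0  0  0
 g  0  0  0  0  0  0  0  0  1  1
 i  0  0  0  0  0  0  0  0  1  1
 c  0  0  0  0  0  0  0  0  1  1
 m  0  0  0  0  0  0  0  0  1  1
 e  0  0  0  0  0  0  0  0  1  2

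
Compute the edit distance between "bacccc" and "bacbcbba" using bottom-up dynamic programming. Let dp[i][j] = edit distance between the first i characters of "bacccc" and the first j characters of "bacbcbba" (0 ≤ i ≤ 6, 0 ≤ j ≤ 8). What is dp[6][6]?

2

   ''  b  a  c  b  c  b  b  a
''  0  1  2  3  4  5  6  7  8
 b  1  0  1  2  3  4  5  6  7
 a  2  1  0  1  2  3  4  5  6
 c  3  2  1  0  1  2  3  4  5
 c  4  3  2  1  1  1  2  3  4
 c  5  4  3  2  2  1  2  3  4
 c  6  5  4  3  3  2  2  3  4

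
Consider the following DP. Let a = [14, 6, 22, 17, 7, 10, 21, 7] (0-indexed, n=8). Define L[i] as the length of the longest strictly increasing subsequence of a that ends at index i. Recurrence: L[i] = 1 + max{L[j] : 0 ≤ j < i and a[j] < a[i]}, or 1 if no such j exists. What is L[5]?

   i    0    1    2    3    4    5    6    7
a[i]   14    6   22   17    7   10   21    7
L[i]    1    1    2    2    2    3    4    2

3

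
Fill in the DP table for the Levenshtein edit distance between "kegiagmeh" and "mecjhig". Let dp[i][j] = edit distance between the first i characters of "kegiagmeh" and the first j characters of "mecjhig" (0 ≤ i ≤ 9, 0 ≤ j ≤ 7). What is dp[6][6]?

5

   ''  m  e  c  j  h  i  g
''  0  1  2  3  4  5  6  7
 k  1  1  2  3  4  5  6  7
 e  2  2  1  2  3  4  5  6
 g  3  3  2  2  3  4  5  5
 i  4  4  3  3  3  4  4  5
 a  5  5  4  4  4  4  5  5
 g  6  6  5  5  5  5  5  5
 m  7  6  6  6  6  6  6  6
 e  8  7  6  7  7  7  7  7
 h  9  8  7  7  8  7  8  8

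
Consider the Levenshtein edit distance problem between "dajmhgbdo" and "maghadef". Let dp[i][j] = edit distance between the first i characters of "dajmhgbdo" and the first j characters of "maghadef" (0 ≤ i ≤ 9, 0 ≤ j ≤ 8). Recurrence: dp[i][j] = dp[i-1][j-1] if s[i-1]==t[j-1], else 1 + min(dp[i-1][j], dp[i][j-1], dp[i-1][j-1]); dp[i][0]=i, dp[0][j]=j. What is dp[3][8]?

7

   ''  m  a  g  h  a  d  e  f
''  0  1  2  3  4  5  6  7  8
 d  1  1  2  3  4  5  5  6  7
 a  2  2  1  2  3  4  5  6  7
 j  3  3  2  2  3  4  5  6  7
 m  4  3  3  3  3  4  5  6  7
 h  5  4  4  4  3  4  5  6  7
 g  6  5  5  4  4  4  5  6  7
 b  7  6  6  5  5  5  5  6  7
 d  8  7  7  6  6  6  5  6  7
 o  9  8  8  7  7  7  6  6  7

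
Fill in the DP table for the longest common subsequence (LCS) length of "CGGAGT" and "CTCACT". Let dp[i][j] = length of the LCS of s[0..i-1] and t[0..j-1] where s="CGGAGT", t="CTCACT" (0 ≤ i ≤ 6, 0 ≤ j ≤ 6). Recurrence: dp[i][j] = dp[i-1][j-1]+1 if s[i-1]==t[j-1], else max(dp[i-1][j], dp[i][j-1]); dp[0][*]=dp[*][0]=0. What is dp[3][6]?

   ''  C  T  C  A  C  T
''  0  0  0  0  0  0  0
 C  0  1  1  1  1  1  1
 G  0  1  1  1  1  1  1
 G  0  1  1  1  1  1  1
 A  0  1  1  1  2  2  2
 G  0  1  1  1  2  2  2
 T  0  1  2  2  2  2  3

1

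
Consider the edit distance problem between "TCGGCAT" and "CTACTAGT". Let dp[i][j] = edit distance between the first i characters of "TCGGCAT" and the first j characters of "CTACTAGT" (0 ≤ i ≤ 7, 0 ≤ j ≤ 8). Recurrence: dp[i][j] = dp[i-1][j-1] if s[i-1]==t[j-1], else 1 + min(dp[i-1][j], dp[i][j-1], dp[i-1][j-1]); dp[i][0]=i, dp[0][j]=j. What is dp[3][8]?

5

   ''  C  T  A  C  T  A  G  T
''  0  1  2  3  4  5  6  7  8
 T  1  1  1  2  3  4  5  6  7
 C  2  1  2  2  2  3  4  5  6
 G  3  2  2  3  3  3  4  4  5
 G  4  3  3  3  4  4  4  4  5
 C  5  4  4  4  3  4  5  5  5
 A  6  5  5  4  4  4  4  5  6
 T  7  6  5  5  5  4  5  5  5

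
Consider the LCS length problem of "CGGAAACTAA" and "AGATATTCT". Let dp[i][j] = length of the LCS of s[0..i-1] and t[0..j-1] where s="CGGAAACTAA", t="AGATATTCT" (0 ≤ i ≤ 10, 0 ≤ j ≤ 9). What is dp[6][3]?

2

   ''  A  G  A  T  A  T  T  C  T
''  0  0  0  0  0  0  0  0  0  0
 C  0  0  0  0  0  0  0  0  1  1
 G  0  0  1  1  1  1  1  1  1  1
 G  0  0  1  1  1  1  1  1  1  1
 A  0  1  1  2  2  2  2  2  2  2
 A  0  1  1  2  2  3  3  3  3  3
 A  0  1  1  2  2  3  3  3  3  3
 C  0  1  1  2  2  3  3  3  4  4
 T  0  1  1  2  3  3  4  4  4  5
 A  0  1  1  2  3  4  4  4  4  5
 A  0  1  1  2  3  4  4  4  4  5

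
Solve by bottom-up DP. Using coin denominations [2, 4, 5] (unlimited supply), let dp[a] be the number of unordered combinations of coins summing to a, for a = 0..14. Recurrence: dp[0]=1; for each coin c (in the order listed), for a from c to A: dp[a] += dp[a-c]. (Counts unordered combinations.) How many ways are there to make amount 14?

6

after  coin     0     1     2     3     4     5     6     7     8     9    10    11    12    13    14
          2     1     0     1     0     1     0     1     0     1     0     1     0     1     0     1
          4     1     0     1     0     2     0     2     0     3     0     3     0     4     0     4
          5     1     0     1     0     2     1     2     1     3     2     4     2     5     3     6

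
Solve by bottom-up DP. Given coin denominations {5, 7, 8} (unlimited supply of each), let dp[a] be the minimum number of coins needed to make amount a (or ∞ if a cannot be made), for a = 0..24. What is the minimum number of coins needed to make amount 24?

 a  0  1  2  3  4  5  6  7  8  9 10 11 12 13 14 15 16 17 18 19 20 21 22 23 24
dp  0  -  -  -  -  1  -  1  1  -  2  -  2  2  2  2  2  3  3  3  3  3  3  3  3
(- denotes ∞ / unreachable)

3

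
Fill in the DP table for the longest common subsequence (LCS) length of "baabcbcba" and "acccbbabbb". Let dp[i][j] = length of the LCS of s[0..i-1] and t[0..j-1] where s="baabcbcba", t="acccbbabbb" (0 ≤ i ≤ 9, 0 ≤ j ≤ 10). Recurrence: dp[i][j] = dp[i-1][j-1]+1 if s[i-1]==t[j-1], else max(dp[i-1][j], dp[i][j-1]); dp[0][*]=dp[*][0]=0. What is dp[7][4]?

   ''  a  c  c  c  b  b  a  b  b  b
''  0  0  0  0  0  0  0  0  0  0  0
 b  0  0  0  0  0  1  1  1  1  1  1
 a  0  1  1  1  1  1  1  2  2  2  2
 a  0  1  1  1  1  1  1  2  2  2  2
 b  0  1  1  1  1  2  2  2  3  3  3
 c  0  1  2  2  2  2  2  2  3  3  3
 b  0  1  2  2  2  3  3  3  3  4  4
 c  0  1  2  3  3  3  3  3  3  4  4
 b  0  1  2  3  3  4  4  4  4  4  5
 a  0  1  2  3  3  4  4  5  5  5  5

3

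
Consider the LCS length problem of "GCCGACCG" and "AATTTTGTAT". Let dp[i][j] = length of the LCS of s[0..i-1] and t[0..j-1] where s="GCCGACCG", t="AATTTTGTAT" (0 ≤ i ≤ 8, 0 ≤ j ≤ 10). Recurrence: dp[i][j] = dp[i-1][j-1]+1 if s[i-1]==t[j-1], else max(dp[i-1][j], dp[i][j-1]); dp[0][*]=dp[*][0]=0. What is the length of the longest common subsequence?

2

   ''  A  A  T  T  T  T  G  T  A  T
''  0  0  0  0  0  0  0  0  0  0  0
 G  0  0  0  0  0  0  0  1  1  1  1
 C  0  0  0  0  0  0  0  1  1  1  1
 C  0  0  0  0  0  0  0  1  1  1  1
 G  0  0  0  0  0  0  0  1  1  1  1
 A  0  1  1  1  1  1  1  1  1  2  2
 C  0  1  1  1  1  1  1  1  1  2  2
 C  0  1  1  1  1  1  1  1  1  2  2
 G  0  1  1  1  1  1  1  2  2  2  2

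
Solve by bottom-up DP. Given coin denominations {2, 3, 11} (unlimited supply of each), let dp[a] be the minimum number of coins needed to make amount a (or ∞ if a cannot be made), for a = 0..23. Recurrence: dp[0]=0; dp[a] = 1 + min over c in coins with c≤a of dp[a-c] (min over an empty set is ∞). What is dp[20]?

4

 a  0  1  2  3  4  5  6  7  8  9 10 11 12 13 14 15 16 17 18 19 20 21 22 23
dp  0  -  1  1  2  2  2  3  3  3  4  1  4  2  2  3  3  3  4  4  4  5  2  5
(- denotes ∞ / unreachable)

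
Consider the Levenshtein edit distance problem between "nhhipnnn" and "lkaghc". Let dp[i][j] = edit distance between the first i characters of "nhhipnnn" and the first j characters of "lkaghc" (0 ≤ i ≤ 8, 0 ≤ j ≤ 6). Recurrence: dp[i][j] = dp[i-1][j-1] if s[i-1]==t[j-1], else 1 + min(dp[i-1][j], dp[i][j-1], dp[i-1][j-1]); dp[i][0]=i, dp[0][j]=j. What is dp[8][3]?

   ''  l  k  a  g  h  c
''  0  1  2  3  4  5  6
 n  1  1  2  3  4  5  6
 h  2  2  2  3  4  4  5
 h  3  3  3  3  4  4  5
 i  4  4  4  4  4  5  5
 p  5  5  5  5  5  5  6
 n  6  6  6  6  6  6  6
 n  7  7  7  7  7  7  7
 n  8  8  8  8  8  8  8

8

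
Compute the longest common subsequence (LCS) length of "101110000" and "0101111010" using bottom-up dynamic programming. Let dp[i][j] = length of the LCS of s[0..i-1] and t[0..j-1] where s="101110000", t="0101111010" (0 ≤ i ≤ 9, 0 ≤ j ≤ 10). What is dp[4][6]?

   ''  0  1  0  1  1  1  1  0  1  0
''  0  0  0  0  0  0  0  0  0  0  0
 1  0  0  1  1  1  1  1  1  1  1  1
 0  0  1  1  2  2  2  2  2  2  2  2
 1  0  1  2  2  3  3  3  3  3  3  3
 1  0  1  2  2  3  4  4  4  4  4  4
 1  0  1  2  2  3  4  5  5  5  5  5
 0  0  1  2  3  3  4  5  5  6  6  6
 0  0  1  2  3  3  4  5  5  6  6  7
 0  0  1  2  3  3  4  5  5  6  6  7
 0  0  1  2  3  3  4  5  5  6  6  7

4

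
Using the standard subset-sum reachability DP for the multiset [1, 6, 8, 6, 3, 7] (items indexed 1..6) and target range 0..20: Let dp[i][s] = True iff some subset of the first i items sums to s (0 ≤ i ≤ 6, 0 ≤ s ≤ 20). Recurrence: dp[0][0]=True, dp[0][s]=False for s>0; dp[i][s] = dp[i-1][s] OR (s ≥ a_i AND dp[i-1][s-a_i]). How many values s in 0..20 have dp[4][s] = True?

11

i\s   0   1   2   3   4   5   6   7   8   9  10  11  12  13  14  15  16  17  18  19  20
  0   T   F   F   F   F   F   F   F   F   F   F   F   F   F   F   F   F   F   F   F   F
  1   T   T   F   F   F   F   F   F   F   F   F   F   F   F   F   F   F   F   F   F   F
  2   T   T   F   F   F   F   T   T   F   F   F   F   F   F   F   F   F   F   F   F   F
  3   T   T   F   F   F   F   T   T   T   T   F   F   F   F   T   T   F   F   F   F   F
  4   T   T   F   F   F   F   T   T   T   T   F   F   T   T   T   T   F   F   F   F   T
  5   T   T   F   T   T   F   T   T   T   T   T   T   T   T   T   T   T   T   T   F   T
  6   T   T   F   T   T   F   T   T   T   T   T   T   T   T   T   T   T   T   T   T   T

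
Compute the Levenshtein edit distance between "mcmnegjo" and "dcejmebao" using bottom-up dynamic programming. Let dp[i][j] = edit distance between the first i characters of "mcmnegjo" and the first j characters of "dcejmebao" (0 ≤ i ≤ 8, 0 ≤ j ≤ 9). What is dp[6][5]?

   ''  d  c  e  j  m  e  b  a  o
''  0  1  2  3  4  5  6  7  8  9
 m  1  1  2  3  4  4  5  6  7  8
 c  2  2  1  2  3  4  5  6  7  8
 m  3  3  2  2  3  3  4  5  6  7
 n  4  4  3  3  3  4  4  5  6  7
 e  5  5  4  3  4  4  4  5  6  7
 g  6  6  5  4  4  5  5  5  6  7
 j  7  7  6  5  4  5  6  6  6  7
 o  8  8  7  6  5  5  6  7  7  6

5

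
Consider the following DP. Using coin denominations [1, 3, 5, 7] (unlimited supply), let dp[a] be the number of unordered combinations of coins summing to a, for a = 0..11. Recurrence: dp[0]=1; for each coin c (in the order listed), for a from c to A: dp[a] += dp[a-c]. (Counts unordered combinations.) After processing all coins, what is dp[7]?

after  coin     0     1     2     3     4     5     6     7     8     9    10    11
          1     1     1     1     1     1     1     1     1     1     1     1     1
          3     1     1     1     2     2     2     3     3     3     4     4     4
          5     1     1     1     2     2     3     4     4     5     6     7     8
          7     1     1     1     2     2     3     4     5     6     7     9    10

5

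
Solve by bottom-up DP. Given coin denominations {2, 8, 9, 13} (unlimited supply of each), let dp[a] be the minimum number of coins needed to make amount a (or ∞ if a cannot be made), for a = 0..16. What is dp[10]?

2

 a  0  1  2  3  4  5  6  7  8  9 10 11 12 13 14 15 16
dp  0  -  1  -  2  -  3  -  1  1  2  2  3  1  4  2  2
(- denotes ∞ / unreachable)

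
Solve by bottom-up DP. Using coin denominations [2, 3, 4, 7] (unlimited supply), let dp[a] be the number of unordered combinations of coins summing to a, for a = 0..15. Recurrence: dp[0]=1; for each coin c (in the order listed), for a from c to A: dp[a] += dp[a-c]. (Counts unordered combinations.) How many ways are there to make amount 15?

11

after  coin     0     1     2     3     4     5     6     7     8     9    10    11    12    13    14    15
          2     1     0     1     0     1     0     1     0     1     0     1     0     1     0     1     0
          3     1     0     1     1     1     1     2     1     2     2     2     2     3     2     3     3
          4     1     0     1     1     2     1     3     2     4     3     5     4     7     5     8     7
          7     1     0     1     1     2     1     3     3     4     4     6     6     8     8    11    11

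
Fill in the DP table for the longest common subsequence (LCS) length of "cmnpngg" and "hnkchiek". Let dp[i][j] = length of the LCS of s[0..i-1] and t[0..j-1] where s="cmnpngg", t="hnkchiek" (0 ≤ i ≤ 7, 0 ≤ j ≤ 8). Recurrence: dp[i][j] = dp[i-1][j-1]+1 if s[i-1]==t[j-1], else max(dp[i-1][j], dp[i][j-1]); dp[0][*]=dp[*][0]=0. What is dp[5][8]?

1

   ''  h  n  k  c  h  i  e  k
''  0  0  0  0  0  0  0  0  0
 c  0  0  0  0  1  1  1  1  1
 m  0  0  0  0  1  1  1  1  1
 n  0  0  1  1  1  1  1  1  1
 p  0  0  1  1  1  1  1  1  1
 n  0  0  1  1  1  1  1  1  1
 g  0  0  1  1  1  1  1  1  1
 g  0  0  1  1  1  1  1  1  1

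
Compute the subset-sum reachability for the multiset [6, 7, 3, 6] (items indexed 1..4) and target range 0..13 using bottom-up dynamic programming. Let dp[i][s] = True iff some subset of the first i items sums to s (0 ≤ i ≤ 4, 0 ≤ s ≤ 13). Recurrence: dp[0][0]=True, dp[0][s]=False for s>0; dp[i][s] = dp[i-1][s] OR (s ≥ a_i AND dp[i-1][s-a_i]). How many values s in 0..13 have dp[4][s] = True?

8

i\s   0   1   2   3   4   5   6   7   8   9  10  11  12  13
  0   T   F   F   F   F   F   F   F   F   F   F   F   F   F
  1   T   F   F   F   F   F   T   F   F   F   F   F   F   F
  2   T   F   F   F   F   F   T   T   F   F   F   F   F   T
  3   T   F   F   T   F   F   T   T   F   T   T   F   F   T
  4   T   F   F   T   F   F   T   T   F   T   T   F   T   T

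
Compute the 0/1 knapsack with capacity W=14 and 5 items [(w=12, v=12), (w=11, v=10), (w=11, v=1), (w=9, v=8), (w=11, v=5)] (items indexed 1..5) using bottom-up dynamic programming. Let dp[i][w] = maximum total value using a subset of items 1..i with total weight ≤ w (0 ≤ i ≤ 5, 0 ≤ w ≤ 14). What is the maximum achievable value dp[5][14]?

i\w   0   1   2   3   4   5   6   7   8   9  10  11  12  13  14
  0   0   0   0   0   0   0   0   0   0   0   0   0   0   0   0
  1   0   0   0   0   0   0   0   0   0   0   0   0  12  12  12
  2   0   0   0   0   0   0   0   0   0   0   0  10  12  12  12
  3   0   0   0   0   0   0   0   0   0   0   0  10  12  12  12
  4   0   0   0   0   0   0   0   0   0   8   8  10  12  12  12
  5   0   0   0   0   0   0   0   0   0   8   8  10  12  12  12

12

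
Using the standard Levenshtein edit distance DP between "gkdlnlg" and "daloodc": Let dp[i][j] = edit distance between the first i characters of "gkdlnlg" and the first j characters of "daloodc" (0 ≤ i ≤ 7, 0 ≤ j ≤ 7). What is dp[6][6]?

   ''  d  a  l  o  o  d  c
''  0  1  2  3  4  5  6  7
 g  1  1  2  3  4  5  6  7
 k  2  2  2  3  4  5  6  7
 d  3  2  3  3  4  5  5  6
 l  4  3  3  3  4  5  6  6
 n  5  4  4  4  4  5  6  7
 l  6  5  5  4  5  5  6  7
 g  7  6  6  5  5  6  6  7

6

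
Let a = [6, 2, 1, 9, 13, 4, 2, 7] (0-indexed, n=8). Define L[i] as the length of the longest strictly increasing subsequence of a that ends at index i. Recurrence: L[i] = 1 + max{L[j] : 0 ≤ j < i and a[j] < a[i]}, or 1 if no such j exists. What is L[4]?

   i    0    1    2    3    4    5    6    7
a[i]    6    2    1    9   13    4    2    7
L[i]    1    1    1    2    3    2    2    3

3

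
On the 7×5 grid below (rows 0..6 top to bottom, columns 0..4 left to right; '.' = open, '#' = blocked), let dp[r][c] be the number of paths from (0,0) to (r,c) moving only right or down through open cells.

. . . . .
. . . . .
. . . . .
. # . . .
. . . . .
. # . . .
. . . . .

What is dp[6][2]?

8

r\c   0   1   2   3   4
  0   1   1   1   1   1
  1   1   2   3   4   5
  2   1   3   6  10  15
  3   1   0   6  16  31
  4   1   1   7  23  54
  5   1   0   7  30  84
  6   1   1   8  38 122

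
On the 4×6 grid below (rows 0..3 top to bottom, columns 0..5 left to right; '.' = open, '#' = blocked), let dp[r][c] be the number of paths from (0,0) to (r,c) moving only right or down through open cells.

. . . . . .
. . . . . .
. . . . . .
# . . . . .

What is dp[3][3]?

19

r\c   0   1   2   3   4   5
  0   1   1   1   1   1   1
  1   1   2   3   4   5   6
  2   1   3   6  10  15  21
  3   0   3   9  19  34  55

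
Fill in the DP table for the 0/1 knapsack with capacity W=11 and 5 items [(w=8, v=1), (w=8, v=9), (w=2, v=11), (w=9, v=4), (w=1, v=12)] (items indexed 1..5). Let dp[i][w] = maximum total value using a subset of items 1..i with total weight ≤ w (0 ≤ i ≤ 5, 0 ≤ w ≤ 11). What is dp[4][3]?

11

i\w   0   1   2   3   4   5   6   7   8   9  10  11
  0   0   0   0   0   0   0   0   0   0   0   0   0
  1   0   0   0   0   0   0   0   0   1   1   1   1
  2   0   0   0   0   0   0   0   0   9   9   9   9
  3   0   0  11  11  11  11  11  11  11  11  20  20
  4   0   0  11  11  11  11  11  11  11  11  20  20
  5   0  12  12  23  23  23  23  23  23  23  23  32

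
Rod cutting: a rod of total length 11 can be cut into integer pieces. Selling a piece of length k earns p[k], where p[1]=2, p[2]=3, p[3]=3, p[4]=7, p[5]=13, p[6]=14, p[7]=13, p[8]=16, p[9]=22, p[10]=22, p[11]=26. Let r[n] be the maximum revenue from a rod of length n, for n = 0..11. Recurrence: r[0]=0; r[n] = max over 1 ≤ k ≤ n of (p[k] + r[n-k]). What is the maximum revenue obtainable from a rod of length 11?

   n    0    1    2    3    4    5    6    7    8    9   10   11
r[n]    0    2    4    6    8   13   15   17   19   22   26   28

28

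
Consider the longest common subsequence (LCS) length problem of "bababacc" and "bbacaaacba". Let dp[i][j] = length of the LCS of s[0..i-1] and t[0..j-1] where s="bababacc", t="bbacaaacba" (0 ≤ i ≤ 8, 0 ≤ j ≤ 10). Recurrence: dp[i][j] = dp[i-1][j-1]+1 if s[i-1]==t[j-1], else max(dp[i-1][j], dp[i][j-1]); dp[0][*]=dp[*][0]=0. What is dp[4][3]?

3

   ''  b  b  a  c  a  a  a  c  b  a
''  0  0  0  0  0  0  0  0  0  0  0
 b  0  1  1  1  1  1  1  1  1  1  1
 a  0  1  1  2  2  2  2  2  2  2  2
 b  0  1  2  2  2  2  2  2  2  3  3
 a  0  1  2  3  3  3  3  3  3  3  4
 b  0  1  2  3  3  3  3  3  3  4  4
 a  0  1  2  3  3  4  4  4  4  4  5
 c  0  1  2  3  4  4  4  4  5  5  5
 c  0  1  2  3  4  4  4  4  5  5  5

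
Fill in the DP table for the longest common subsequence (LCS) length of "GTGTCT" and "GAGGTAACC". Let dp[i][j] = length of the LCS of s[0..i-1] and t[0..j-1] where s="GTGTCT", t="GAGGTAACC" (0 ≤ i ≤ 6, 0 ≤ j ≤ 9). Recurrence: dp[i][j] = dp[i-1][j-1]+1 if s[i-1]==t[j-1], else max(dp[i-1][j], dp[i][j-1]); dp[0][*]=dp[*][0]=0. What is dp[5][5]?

3

   ''  G  A  G  G  T  A  A  C  C
''  0  0  0  0  0  0  0  0  0  0
 G  0  1  1  1  1  1  1  1  1  1
 T  0  1  1  1  1  2  2  2  2  2
 G  0  1  1  2  2  2  2  2  2  2
 T  0  1  1  2  2  3  3  3  3  3
 C  0  1  1  2  2  3  3  3  4  4
 T  0  1  1  2  2  3  3  3  4  4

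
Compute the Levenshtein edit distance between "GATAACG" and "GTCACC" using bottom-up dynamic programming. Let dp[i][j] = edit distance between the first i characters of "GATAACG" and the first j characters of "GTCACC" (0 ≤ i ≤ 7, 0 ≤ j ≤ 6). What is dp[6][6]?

3

   ''  G  T  C  A  C  C
''  0  1  2  3  4  5  6
 G  1  0  1  2  3  4  5
 A  2  1  1  2  2  3  4
 T  3  2  1  2  3  3  4
 A  4  3  2  2  2  3  4
 A  5  4  3  3  2  3  4
 C  6  5  4  3  3  2  3
 G  7  6  5  4  4  3  3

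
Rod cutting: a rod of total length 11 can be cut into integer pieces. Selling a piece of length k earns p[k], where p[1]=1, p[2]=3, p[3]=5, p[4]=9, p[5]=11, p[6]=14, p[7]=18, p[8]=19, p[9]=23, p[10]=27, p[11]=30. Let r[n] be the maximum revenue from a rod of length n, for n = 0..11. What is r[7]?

   n    0    1    2    3    4    5    6    7    8    9   10   11
r[n]    0    1    3    5    9   11   14   18   19   23   27   30

18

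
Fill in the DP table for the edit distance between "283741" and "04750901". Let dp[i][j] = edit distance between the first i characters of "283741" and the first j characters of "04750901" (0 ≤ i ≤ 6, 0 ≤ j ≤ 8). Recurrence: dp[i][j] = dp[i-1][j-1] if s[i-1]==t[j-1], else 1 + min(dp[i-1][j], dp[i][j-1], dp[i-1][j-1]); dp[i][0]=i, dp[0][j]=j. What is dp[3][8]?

8

   ''  0  4  7  5  0  9  0  1
''  0  1  2  3  4  5  6  7  8
 2  1  1  2  3  4  5  6  7  8
 8  2  2  2  3  4  5  6  7  8
 3  3  3  3  3  4  5  6  7  8
 7  4  4  4  3  4  5  6  7  8
 4  5  5  4  4  4  5  6  7  8
 1  6  6  5  5  5  5  6  7  7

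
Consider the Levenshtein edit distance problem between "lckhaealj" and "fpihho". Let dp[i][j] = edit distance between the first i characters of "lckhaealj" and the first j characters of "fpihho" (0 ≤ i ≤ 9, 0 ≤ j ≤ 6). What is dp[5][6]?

   ''  f  p  i  h  h  o
''  0  1  2  3  4  5  6
 l  1  1  2  3  4  5  6
 c  2  2  2  3  4  5  6
 k  3  3  3  3  4  5  6
 h  4  4  4  4  3  4  5
 a  5  5  5  5  4  4  5
 e  6  6  6  6  5  5  5
 a  7  7  7  7  6  6  6
 l  8  8  8  8  7  7  7
 j  9  9  9  9  8  8  8

5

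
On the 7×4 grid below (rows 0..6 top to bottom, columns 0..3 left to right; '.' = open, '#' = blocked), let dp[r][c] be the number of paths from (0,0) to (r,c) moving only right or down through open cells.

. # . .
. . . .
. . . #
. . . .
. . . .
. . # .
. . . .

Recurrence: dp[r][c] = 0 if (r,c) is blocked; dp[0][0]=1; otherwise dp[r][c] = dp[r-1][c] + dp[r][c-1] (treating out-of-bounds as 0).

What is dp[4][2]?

r\c   0   1   2   3
  0   1   0   0   0
  1   1   1   1   1
  2   1   2   3   0
  3   1   3   6   6
  4   1   4  10  16
  5   1   5   0  16
  6   1   6   6  22

10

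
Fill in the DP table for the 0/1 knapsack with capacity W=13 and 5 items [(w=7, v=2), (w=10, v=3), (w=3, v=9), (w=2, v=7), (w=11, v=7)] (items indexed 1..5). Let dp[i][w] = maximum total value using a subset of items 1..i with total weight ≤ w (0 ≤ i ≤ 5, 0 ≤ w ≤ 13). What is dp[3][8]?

9

i\w   0   1   2   3   4   5   6   7   8   9  10  11  12  13
  0   0   0   0   0   0   0   0   0   0   0   0   0   0   0
  1   0   0   0   0   0   0   0   2   2   2   2   2   2   2
  2   0   0   0   0   0   0   0   2   2   2   3   3   3   3
  3   0   0   0   9   9   9   9   9   9   9  11  11  11  12
  4   0   0   7   9   9  16  16  16  16  16  16  16  18  18
  5   0   0   7   9   9  16  16  16  16  16  16  16  18  18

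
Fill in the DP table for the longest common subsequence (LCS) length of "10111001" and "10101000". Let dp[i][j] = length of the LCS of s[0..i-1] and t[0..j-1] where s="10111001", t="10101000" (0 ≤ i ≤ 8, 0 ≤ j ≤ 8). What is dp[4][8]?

4

   ''  1  0  1  0  1  0  0  0
''  0  0  0  0  0  0  0  0  0
 1  0  1  1  1  1  1  1  1  1
 0  0  1  2  2  2  2  2  2  2
 1  0  1  2  3  3  3  3  3  3
 1  0  1  2  3  3  4  4  4  4
 1  0  1  2  3  3  4  4  4  4
 0  0  1  2  3  4  4  5  5  5
 0  0  1  2  3  4  4  5  6  6
 1  0  1  2  3  4  5  5  6  6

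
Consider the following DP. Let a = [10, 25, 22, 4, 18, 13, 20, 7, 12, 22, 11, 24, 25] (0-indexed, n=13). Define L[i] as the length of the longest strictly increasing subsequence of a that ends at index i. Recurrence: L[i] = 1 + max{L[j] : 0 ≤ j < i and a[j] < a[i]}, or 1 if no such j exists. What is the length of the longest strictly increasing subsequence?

6

   i    0    1    2    3    4    5    6    7    8    9   10   11   12
a[i]   10   25   22    4   18   13   20    7   12   22   11   24   25
L[i]    1    2    2    1    2    2    3    2    3    4    3    5    6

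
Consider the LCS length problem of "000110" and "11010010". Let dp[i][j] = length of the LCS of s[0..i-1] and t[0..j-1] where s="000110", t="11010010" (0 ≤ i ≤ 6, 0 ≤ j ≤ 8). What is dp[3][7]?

3

   ''  1  1  0  1  0  0  1  0
''  0  0  0  0  0  0  0  0  0
 0  0  0  0  1  1  1  1  1  1
 0  0  0  0  1  1  2  2  2  2
 0  0  0  0  1  1  2  3  3  3
 1  0  1  1  1  2  2  3  4  4
 1  0  1  2  2  2  2  3  4  4
 0  0  1  2  3  3  3  3  4  5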